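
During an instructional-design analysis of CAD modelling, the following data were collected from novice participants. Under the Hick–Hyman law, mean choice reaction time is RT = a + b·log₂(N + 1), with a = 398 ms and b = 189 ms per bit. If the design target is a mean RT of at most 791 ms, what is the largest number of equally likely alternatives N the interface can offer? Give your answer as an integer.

Set 398 + 189·log₂(N + 1) ≤ 791.
log₂(N + 1) ≤ (791 − 398) / 189 = 2.0794.
N + 1 ≤ 2^2.0794 = 4.2263.
N ≤ 3.2263, so the largest integer N is 3.

3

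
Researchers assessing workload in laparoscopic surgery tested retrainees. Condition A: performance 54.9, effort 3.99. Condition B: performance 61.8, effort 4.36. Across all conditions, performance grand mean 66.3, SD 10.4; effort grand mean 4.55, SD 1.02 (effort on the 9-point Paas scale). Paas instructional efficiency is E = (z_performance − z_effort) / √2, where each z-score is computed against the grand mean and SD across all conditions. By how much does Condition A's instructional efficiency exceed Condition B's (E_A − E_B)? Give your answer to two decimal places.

-0.21

Condition A: z_P = (54.9 − 66.3)/10.4 = -1.0962; z_E = (3.99 − 4.55)/1.02 = -0.5490; E_A = (-1.0962 − (-0.5490))/√2 = -0.3869.
Condition B: z_P = (61.8 − 66.3)/10.4 = -0.4327; z_E = (4.36 − 4.55)/1.02 = -0.1863; E_B = (-0.4327 − (-0.1863))/√2 = -0.1742.
E_A − E_B = -0.3869 − (-0.1742) = -0.2127 ≈ -0.21.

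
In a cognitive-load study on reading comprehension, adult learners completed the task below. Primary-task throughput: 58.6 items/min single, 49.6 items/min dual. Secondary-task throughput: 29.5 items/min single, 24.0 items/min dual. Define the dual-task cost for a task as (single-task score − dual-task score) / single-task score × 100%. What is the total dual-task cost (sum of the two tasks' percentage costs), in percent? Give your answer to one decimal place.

Primary cost = (58.6 − 49.6) / 58.6 × 100% = 15.3584%.
Secondary cost = (29.5 − 24.0) / 29.5 × 100% = 18.6441%.
Total = 15.3584% + 18.6441% = 34.0025% ≈ 34.0%.

34.0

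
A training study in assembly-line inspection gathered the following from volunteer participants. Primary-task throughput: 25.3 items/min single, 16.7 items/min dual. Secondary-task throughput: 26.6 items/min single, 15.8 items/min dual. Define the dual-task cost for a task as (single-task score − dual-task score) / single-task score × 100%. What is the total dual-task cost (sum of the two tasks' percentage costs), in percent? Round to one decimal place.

Primary cost = (25.3 − 16.7) / 25.3 × 100% = 33.9921%.
Secondary cost = (26.6 − 15.8) / 26.6 × 100% = 40.6015%.
Total = 33.9921% + 40.6015% = 74.5936% ≈ 74.6%.

74.6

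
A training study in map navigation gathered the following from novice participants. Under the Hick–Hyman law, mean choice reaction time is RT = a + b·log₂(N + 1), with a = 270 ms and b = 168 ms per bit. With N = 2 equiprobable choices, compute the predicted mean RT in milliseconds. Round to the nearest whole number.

536

log₂(2 + 1) = log₂(3) = 1.5850.
RT = 270 + 168 × 1.5850 = 270 + 266.2800 = 536.2800 ms.
≈ 536 ms.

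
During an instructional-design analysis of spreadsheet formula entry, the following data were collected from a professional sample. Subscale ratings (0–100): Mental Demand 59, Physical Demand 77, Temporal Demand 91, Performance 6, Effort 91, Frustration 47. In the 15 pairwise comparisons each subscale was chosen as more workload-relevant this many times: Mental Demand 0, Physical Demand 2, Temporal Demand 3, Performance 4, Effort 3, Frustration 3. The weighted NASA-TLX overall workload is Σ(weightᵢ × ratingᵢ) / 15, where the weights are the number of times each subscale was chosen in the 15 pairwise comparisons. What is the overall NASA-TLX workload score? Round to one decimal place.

The tallies are the weights (they sum to 15).
Weighted sum = 0·59 + 2·77 + 3·91 + 4·6 + 3·91 + 3·47
            = 0 + 154 + 273 + 24 + 273 + 141 = 865.
Overall workload = 865 / 15 = 57.6667 ≈ 57.7.

57.7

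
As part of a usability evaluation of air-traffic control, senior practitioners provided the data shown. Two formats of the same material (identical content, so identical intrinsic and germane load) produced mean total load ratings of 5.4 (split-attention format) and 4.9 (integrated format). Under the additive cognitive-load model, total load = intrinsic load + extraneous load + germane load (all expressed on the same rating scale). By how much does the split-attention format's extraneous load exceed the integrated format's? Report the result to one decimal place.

Intrinsic and germane load are equal across formats, so the difference in total load equals the difference in extraneous load.
Extraneous-load difference = 5.4 − 4.9 = 0.5.

0.5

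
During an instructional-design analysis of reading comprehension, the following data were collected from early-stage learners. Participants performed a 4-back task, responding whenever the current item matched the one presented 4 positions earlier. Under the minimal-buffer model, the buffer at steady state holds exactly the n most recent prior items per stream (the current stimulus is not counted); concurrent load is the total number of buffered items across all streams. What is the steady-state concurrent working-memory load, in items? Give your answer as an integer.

4

The buffer holds the 4 most recent prior items.
Steady-state concurrent load = 4 items.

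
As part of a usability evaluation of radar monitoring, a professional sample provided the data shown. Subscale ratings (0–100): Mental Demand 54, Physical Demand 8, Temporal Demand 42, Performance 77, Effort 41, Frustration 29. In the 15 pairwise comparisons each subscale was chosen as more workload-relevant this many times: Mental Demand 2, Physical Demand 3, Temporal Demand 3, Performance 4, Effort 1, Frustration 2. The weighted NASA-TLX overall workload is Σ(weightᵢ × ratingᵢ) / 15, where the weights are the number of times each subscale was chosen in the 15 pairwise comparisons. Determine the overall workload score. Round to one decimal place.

44.3

The tallies are the weights (they sum to 15).
Weighted sum = 2·54 + 3·8 + 3·42 + 4·77 + 1·41 + 2·29
            = 108 + 24 + 126 + 308 + 41 + 58 = 665.
Overall workload = 665 / 15 = 44.3333 ≈ 44.3.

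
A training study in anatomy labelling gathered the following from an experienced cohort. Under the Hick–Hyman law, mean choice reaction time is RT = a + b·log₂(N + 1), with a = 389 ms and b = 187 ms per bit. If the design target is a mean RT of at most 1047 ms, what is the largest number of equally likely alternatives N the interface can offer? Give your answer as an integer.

Set 389 + 187·log₂(N + 1) ≤ 1047.
log₂(N + 1) ≤ (1047 − 389) / 187 = 3.5187.
N + 1 ≤ 2^3.5187 = 11.4613.
N ≤ 10.4613, so the largest integer N is 10.

10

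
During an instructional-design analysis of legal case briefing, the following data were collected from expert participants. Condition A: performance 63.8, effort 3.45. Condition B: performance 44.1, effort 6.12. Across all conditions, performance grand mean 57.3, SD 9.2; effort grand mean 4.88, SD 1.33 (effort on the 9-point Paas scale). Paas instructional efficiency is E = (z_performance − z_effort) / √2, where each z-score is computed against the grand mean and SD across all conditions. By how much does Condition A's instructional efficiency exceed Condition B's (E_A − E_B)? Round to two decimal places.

Condition A: z_P = (63.8 − 57.3)/9.2 = 0.7065; z_E = (3.45 − 4.88)/1.33 = -1.0752; E_A = (0.7065 − (-1.0752))/√2 = 1.2599.
Condition B: z_P = (44.1 − 57.3)/9.2 = -1.4348; z_E = (6.12 − 4.88)/1.33 = 0.9323; E_B = (-1.4348 − 0.9323)/√2 = -1.6738.
E_A − E_B = 1.2599 − (-1.6738) = 2.9337 ≈ 2.93.

2.93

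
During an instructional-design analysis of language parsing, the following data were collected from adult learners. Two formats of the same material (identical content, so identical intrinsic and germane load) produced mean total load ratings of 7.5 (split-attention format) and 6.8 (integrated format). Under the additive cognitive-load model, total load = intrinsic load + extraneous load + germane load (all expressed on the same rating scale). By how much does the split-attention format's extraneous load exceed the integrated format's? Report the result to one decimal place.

Intrinsic and germane load are equal across formats, so the difference in total load equals the difference in extraneous load.
Extraneous-load difference = 7.5 − 6.8 = 0.7.

0.7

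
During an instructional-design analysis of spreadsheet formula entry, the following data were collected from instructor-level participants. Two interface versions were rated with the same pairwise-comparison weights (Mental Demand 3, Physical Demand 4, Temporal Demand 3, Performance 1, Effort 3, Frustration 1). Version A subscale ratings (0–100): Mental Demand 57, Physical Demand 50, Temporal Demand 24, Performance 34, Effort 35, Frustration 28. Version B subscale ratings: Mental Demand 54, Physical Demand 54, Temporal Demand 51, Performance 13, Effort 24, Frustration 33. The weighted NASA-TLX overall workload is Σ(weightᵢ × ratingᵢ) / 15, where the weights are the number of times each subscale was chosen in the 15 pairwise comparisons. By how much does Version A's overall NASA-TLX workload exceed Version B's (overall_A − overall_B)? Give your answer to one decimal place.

Version A weighted sum = 3·57 + 4·50 + 3·24 + 1·34 + 3·35 + 1·28 = 171 + 200 + 72 + 34 + 105 + 28 = 610; overall_A = 610/15 = 40.6667.
Version B weighted sum = 3·54 + 4·54 + 3·51 + 1·13 + 3·24 + 1·33 = 162 + 216 + 153 + 13 + 72 + 33 = 649; overall_B = 649/15 = 43.2667.
Difference = 40.6667 − 43.2667 = -2.6000 ≈ -2.6.

-2.6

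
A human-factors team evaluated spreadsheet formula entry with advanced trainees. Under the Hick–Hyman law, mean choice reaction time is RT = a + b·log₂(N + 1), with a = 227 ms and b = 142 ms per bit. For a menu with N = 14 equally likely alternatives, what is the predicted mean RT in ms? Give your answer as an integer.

log₂(14 + 1) = log₂(15) = 3.9069.
RT = 227 + 142 × 3.9069 = 227 + 554.7798 = 781.7798 ms.
≈ 782 ms.

782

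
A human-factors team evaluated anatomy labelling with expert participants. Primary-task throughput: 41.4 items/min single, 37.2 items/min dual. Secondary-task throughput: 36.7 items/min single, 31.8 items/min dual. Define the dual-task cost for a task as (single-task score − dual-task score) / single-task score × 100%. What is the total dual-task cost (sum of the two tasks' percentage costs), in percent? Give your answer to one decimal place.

Primary cost = (41.4 − 37.2) / 41.4 × 100% = 10.1449%.
Secondary cost = (36.7 − 31.8) / 36.7 × 100% = 13.3515%.
Total = 10.1449% + 13.3515% = 23.4964% ≈ 23.5%.

23.5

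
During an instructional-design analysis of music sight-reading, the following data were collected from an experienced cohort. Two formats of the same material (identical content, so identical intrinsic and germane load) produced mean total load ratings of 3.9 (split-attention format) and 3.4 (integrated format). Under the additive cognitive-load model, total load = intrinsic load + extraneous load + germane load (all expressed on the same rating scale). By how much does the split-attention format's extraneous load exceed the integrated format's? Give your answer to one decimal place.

0.5

Intrinsic and germane load are equal across formats, so the difference in total load equals the difference in extraneous load.
Extraneous-load difference = 3.9 − 3.4 = 0.5.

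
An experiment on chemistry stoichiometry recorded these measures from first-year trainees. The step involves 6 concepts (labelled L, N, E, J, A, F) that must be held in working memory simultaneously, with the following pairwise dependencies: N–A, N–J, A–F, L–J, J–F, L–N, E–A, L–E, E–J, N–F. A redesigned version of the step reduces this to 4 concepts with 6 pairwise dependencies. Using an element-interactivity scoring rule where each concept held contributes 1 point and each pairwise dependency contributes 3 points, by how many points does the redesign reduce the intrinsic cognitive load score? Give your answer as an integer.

14

Original: 6 × 1 + 10 × 3 = 6 + 30 = 36.
Redesigned: 4 × 1 + 6 × 3 = 4 + 18 = 22.
Reduction = 36 − 22 = 14.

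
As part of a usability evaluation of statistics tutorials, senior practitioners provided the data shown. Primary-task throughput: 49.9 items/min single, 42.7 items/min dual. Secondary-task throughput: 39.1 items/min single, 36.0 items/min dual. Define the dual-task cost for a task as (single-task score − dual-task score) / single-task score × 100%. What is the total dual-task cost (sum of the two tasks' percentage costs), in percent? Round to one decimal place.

Primary cost = (49.9 − 42.7) / 49.9 × 100% = 14.4289%.
Secondary cost = (39.1 − 36.0) / 39.1 × 100% = 7.9284%.
Total = 14.4289% + 7.9284% = 22.3573% ≈ 22.4%.

22.4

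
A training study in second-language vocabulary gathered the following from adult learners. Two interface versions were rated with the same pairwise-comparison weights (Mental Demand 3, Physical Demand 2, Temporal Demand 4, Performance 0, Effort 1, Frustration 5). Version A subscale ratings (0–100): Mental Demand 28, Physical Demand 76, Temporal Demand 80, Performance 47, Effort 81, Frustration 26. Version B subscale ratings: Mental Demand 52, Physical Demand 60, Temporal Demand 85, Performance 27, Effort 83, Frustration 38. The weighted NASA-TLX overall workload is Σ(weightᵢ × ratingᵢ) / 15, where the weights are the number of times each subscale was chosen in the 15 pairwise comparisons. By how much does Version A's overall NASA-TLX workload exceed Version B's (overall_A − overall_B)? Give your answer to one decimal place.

-8.1

Version A weighted sum = 3·28 + 2·76 + 4·80 + 0·47 + 1·81 + 5·26 = 84 + 152 + 320 + 0 + 81 + 130 = 767; overall_A = 767/15 = 51.1333.
Version B weighted sum = 3·52 + 2·60 + 4·85 + 0·27 + 1·83 + 5·38 = 156 + 120 + 340 + 0 + 83 + 190 = 889; overall_B = 889/15 = 59.2667.
Difference = 51.1333 − 59.2667 = -8.1334 ≈ -8.1.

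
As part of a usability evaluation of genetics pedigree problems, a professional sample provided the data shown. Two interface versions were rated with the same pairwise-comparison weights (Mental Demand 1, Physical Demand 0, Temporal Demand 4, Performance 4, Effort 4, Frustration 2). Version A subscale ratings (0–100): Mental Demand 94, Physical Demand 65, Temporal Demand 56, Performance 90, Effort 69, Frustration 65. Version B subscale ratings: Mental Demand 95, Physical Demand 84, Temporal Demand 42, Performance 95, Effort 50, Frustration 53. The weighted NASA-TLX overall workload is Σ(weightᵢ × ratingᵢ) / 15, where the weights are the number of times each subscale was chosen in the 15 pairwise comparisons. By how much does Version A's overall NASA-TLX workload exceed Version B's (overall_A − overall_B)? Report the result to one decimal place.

9.0

Version A weighted sum = 1·94 + 0·65 + 4·56 + 4·90 + 4·69 + 2·65 = 94 + 0 + 224 + 360 + 276 + 130 = 1084; overall_A = 1084/15 = 72.2667.
Version B weighted sum = 1·95 + 0·84 + 4·42 + 4·95 + 4·50 + 2·53 = 95 + 0 + 168 + 380 + 200 + 106 = 949; overall_B = 949/15 = 63.2667.
Difference = 72.2667 − 63.2667 = 9.0000 ≈ 9.0.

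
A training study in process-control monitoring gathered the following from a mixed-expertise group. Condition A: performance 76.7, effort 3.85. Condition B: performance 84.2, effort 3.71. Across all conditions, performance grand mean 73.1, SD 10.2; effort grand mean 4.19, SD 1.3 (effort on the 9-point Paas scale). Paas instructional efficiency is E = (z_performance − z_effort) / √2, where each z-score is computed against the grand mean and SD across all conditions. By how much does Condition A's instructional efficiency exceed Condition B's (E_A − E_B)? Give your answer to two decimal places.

-0.60

Condition A: z_P = (76.7 − 73.1)/10.2 = 0.3529; z_E = (3.85 − 4.19)/1.3 = -0.2615; E_A = (0.3529 − (-0.2615))/√2 = 0.4344.
Condition B: z_P = (84.2 − 73.1)/10.2 = 1.0882; z_E = (3.71 − 4.19)/1.3 = -0.3692; E_B = (1.0882 − (-0.3692))/√2 = 1.0305.
E_A − E_B = 0.4344 − 1.0305 = -0.5961 ≈ -0.60.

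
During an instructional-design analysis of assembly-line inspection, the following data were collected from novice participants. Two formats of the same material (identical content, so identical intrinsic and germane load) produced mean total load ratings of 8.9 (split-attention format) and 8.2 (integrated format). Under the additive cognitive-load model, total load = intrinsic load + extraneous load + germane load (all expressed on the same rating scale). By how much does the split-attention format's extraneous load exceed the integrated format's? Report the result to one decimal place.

0.7

Intrinsic and germane load are equal across formats, so the difference in total load equals the difference in extraneous load.
Extraneous-load difference = 8.9 − 8.2 = 0.7.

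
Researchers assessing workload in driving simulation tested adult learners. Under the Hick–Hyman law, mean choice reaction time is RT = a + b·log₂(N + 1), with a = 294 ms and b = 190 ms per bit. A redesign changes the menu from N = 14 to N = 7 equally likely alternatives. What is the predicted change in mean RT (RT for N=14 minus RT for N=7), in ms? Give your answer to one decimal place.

RT(14) = 294 + 190·log₂(15) = 294 + 190·3.9069 = 1036.3110 ms.
RT(7) = 294 + 190·log₂(8) = 294 + 190·3.0000 = 864.0000 ms.
Difference = 1036.3110 − 864.0000 = 172.3110 ≈ 172.3 ms.

172.3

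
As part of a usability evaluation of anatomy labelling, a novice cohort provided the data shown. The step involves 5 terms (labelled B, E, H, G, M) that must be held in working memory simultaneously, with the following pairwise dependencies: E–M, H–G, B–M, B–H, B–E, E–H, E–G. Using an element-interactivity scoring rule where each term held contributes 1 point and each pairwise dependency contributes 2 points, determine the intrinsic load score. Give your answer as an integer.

Count of terms held simultaneously: 5.
Count of pairwise dependencies listed: 7.
Element contribution: 5 × 1 = 5.
Interaction contribution: 7 × 2 = 14.
Intrinsic load = 5 + 14 = 19.

19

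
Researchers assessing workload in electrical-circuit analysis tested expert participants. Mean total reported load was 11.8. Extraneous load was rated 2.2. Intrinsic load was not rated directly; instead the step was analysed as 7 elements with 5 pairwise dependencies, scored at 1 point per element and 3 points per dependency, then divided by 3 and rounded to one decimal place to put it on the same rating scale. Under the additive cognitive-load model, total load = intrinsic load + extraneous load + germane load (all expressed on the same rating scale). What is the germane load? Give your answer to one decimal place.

2.3

Intrinsic (element-interactivity): (7 × 1 + 5 × 3) / 3 = 22 / 3 = 7.3333 → 7.3.
germane load = total − intrinsic − extraneous
             = 11.8 − 7.3 − 2.2 = 2.3.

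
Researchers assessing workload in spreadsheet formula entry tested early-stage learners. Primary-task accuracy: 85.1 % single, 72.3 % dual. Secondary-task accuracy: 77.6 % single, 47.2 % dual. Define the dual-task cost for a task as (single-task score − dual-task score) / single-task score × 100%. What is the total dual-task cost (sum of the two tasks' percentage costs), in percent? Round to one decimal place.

54.2

Primary cost = (85.1 − 72.3) / 85.1 × 100% = 15.0411%.
Secondary cost = (77.6 − 47.2) / 77.6 × 100% = 39.1753%.
Total = 15.0411% + 39.1753% = 54.2164% ≈ 54.2%.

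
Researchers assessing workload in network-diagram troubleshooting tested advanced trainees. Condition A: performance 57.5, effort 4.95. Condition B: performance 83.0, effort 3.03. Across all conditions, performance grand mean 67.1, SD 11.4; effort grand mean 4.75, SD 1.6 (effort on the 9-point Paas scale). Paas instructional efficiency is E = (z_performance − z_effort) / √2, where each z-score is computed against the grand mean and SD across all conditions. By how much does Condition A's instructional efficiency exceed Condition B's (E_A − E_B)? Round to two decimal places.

-2.43

Condition A: z_P = (57.5 − 67.1)/11.4 = -0.8421; z_E = (4.95 − 4.75)/1.6 = 0.1250; E_A = (-0.8421 − 0.1250)/√2 = -0.6838.
Condition B: z_P = (83.0 − 67.1)/11.4 = 1.3947; z_E = (3.03 − 4.75)/1.6 = -1.0750; E_B = (1.3947 − (-1.0750))/√2 = 1.7463.
E_A − E_B = -0.6838 − 1.7463 = -2.4301 ≈ -2.43.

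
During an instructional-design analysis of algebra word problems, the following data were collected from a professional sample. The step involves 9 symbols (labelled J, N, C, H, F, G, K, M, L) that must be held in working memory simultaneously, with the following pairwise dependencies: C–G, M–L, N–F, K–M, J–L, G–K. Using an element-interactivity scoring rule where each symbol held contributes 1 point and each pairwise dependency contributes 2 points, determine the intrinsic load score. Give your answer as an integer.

21

Count of symbols held simultaneously: 9.
Count of pairwise dependencies listed: 6.
Element contribution: 9 × 1 = 9.
Interaction contribution: 6 × 2 = 12.
Intrinsic load = 9 + 12 = 21.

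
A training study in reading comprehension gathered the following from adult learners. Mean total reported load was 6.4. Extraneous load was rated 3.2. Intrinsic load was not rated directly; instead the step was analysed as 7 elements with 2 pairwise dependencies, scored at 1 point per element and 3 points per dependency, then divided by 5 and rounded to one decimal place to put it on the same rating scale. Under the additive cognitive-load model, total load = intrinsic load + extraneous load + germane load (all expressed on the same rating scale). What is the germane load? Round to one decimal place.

Intrinsic (element-interactivity): (7 × 1 + 2 × 3) / 5 = 13 / 5 = 2.6000 → 2.6.
germane load = total − intrinsic − extraneous
             = 6.4 − 2.6 − 3.2 = 0.6.

0.6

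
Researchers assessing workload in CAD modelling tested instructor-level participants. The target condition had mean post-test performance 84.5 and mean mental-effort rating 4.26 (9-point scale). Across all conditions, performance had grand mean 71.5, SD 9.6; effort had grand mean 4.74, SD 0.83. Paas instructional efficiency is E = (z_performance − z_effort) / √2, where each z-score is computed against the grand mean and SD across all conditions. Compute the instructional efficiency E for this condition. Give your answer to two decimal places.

1.37

z_performance = (84.5 − 71.5) / 9.6 = 13.0000 / 9.6 = 1.3542.
z_effort = (4.26 − 4.74) / 0.83 = -0.4800 / 0.83 = -0.5783.
z_P − z_E = 1.3542 − (-0.5783) = 1.9325.
E = 1.9325 / √2 = 1.9325 / 1.41421 = 1.3665 ≈ 1.37.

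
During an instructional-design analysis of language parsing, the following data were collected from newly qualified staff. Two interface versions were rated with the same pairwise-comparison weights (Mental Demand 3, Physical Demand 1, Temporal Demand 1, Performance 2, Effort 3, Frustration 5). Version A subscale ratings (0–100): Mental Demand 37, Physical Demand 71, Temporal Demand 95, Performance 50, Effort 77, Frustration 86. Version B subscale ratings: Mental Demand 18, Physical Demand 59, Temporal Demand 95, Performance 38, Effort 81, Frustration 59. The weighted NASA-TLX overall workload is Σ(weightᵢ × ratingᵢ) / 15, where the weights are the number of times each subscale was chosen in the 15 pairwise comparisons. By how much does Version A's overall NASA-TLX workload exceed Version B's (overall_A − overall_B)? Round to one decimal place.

Version A weighted sum = 3·37 + 1·71 + 1·95 + 2·50 + 3·77 + 5·86 = 111 + 71 + 95 + 100 + 231 + 430 = 1038; overall_A = 1038/15 = 69.2000.
Version B weighted sum = 3·18 + 1·59 + 1·95 + 2·38 + 3·81 + 5·59 = 54 + 59 + 95 + 76 + 243 + 295 = 822; overall_B = 822/15 = 54.8000.
Difference = 69.2000 − 54.8000 = 14.4000 ≈ 14.4.

14.4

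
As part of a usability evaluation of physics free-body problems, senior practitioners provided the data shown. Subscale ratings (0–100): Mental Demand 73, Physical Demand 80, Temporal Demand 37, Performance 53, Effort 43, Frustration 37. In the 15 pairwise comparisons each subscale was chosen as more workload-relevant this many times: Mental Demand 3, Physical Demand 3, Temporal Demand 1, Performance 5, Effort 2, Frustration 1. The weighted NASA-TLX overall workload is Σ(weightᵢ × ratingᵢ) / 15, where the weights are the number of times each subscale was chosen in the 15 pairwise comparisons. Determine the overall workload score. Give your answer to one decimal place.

The tallies are the weights (they sum to 15).
Weighted sum = 3·73 + 3·80 + 1·37 + 5·53 + 2·43 + 1·37
            = 219 + 240 + 37 + 265 + 86 + 37 = 884.
Overall workload = 884 / 15 = 58.9333 ≈ 58.9.

58.9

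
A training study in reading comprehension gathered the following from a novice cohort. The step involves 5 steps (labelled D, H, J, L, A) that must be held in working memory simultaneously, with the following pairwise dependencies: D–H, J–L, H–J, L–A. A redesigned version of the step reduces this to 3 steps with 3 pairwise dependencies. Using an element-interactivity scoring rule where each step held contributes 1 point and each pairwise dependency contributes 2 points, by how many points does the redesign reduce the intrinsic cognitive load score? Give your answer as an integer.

Original: 5 × 1 + 4 × 2 = 5 + 8 = 13.
Redesigned: 3 × 1 + 3 × 2 = 3 + 6 = 9.
Reduction = 13 − 9 = 4.

4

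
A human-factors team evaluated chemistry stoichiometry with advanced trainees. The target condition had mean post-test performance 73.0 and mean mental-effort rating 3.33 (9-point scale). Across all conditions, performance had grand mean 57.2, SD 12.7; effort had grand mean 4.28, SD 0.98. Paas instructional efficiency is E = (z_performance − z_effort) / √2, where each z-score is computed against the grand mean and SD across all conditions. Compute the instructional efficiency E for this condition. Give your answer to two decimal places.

1.57

z_performance = (73.0 − 57.2) / 12.7 = 15.8000 / 12.7 = 1.2441.
z_effort = (3.33 − 4.28) / 0.98 = -0.9500 / 0.98 = -0.9694.
z_P − z_E = 1.2441 − (-0.9694) = 2.2135.
E = 2.2135 / √2 = 2.2135 / 1.41421 = 1.5652 ≈ 1.57.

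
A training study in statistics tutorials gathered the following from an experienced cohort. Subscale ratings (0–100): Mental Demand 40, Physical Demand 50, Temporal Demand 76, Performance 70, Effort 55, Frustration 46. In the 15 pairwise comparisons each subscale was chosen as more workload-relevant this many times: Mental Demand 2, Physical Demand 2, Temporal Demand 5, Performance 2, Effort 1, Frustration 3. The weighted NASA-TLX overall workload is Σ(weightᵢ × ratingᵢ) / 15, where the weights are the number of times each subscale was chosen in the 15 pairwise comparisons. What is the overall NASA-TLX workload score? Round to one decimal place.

The tallies are the weights (they sum to 15).
Weighted sum = 2·40 + 2·50 + 5·76 + 2·70 + 1·55 + 3·46
            = 80 + 100 + 380 + 140 + 55 + 138 = 893.
Overall workload = 893 / 15 = 59.5333 ≈ 59.5.

59.5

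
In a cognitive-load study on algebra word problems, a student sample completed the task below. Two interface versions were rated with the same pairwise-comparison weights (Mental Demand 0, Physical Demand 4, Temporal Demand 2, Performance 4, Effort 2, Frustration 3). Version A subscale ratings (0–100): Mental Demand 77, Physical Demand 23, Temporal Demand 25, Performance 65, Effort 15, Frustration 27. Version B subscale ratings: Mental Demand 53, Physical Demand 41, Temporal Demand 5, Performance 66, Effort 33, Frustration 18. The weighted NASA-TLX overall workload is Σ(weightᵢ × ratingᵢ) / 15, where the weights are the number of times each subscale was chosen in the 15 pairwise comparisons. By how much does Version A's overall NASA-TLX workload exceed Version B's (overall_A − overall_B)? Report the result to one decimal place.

-3.0

Version A weighted sum = 0·77 + 4·23 + 2·25 + 4·65 + 2·15 + 3·27 = 0 + 92 + 50 + 260 + 30 + 81 = 513; overall_A = 513/15 = 34.2000.
Version B weighted sum = 0·53 + 4·41 + 2·5 + 4·66 + 2·33 + 3·18 = 0 + 164 + 10 + 264 + 66 + 54 = 558; overall_B = 558/15 = 37.2000.
Difference = 34.2000 − 37.2000 = -3.0000 ≈ -3.0.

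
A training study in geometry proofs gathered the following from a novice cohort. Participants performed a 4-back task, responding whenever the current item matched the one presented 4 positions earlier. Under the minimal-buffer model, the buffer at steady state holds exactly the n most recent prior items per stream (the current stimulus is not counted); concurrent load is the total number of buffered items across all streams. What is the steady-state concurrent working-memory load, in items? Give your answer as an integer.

4

The buffer holds the 4 most recent prior items.
Steady-state concurrent load = 4 items.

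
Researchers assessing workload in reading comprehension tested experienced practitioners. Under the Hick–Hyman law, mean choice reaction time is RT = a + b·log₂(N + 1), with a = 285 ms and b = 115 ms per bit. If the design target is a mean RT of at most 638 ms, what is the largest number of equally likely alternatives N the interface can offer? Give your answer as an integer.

7

Set 285 + 115·log₂(N + 1) ≤ 638.
log₂(N + 1) ≤ (638 − 285) / 115 = 3.0696.
N + 1 ≤ 2^3.0696 = 8.3954.
N ≤ 7.3954, so the largest integer N is 7.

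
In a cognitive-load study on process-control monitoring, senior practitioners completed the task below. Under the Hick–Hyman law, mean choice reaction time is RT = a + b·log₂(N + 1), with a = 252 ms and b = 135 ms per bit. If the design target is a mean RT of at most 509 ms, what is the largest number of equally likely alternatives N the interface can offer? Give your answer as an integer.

Set 252 + 135·log₂(N + 1) ≤ 509.
log₂(N + 1) ≤ (509 − 252) / 135 = 1.9037.
N + 1 ≤ 2^1.9037 = 3.7417.
N ≤ 2.7417, so the largest integer N is 2.

2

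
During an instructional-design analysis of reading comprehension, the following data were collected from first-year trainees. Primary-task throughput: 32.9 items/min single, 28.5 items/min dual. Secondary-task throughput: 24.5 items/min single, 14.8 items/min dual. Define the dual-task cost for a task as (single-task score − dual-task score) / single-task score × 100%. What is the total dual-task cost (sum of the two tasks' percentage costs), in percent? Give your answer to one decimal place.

Primary cost = (32.9 − 28.5) / 32.9 × 100% = 13.3739%.
Secondary cost = (24.5 − 14.8) / 24.5 × 100% = 39.5918%.
Total = 13.3739% + 39.5918% = 52.9657% ≈ 53.0%.

53.0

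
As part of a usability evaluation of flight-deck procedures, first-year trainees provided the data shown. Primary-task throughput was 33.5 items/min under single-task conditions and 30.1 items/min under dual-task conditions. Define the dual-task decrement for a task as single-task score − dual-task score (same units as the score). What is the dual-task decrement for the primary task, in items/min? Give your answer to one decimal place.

Decrement = 33.5 − 30.1 = 3.4000 items/min ≈ 3.4 items/min.

3.4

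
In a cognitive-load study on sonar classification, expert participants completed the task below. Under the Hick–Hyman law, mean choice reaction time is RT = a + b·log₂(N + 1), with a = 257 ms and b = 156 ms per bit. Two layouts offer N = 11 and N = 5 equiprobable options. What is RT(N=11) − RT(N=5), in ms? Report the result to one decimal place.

RT(11) = 257 + 156·log₂(12) = 257 + 156·3.5850 = 816.2600 ms.
RT(5) = 257 + 156·log₂(6) = 257 + 156·2.5850 = 660.2600 ms.
Difference = 816.2600 − 660.2600 = 156.0000 ≈ 156.0 ms.

156.0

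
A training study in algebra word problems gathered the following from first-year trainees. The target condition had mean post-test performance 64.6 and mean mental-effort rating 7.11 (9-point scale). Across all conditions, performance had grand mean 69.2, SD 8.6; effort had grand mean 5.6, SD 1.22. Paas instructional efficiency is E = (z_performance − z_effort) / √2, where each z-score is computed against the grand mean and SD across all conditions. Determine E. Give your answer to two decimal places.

z_performance = (64.6 − 69.2) / 8.6 = -4.6000 / 8.6 = -0.5349.
z_effort = (7.11 − 5.6) / 1.22 = 1.5100 / 1.22 = 1.2377.
z_P − z_E = -0.5349 − 1.2377 = -1.7726.
E = -1.7726 / √2 = -1.7726 / 1.41421 = -1.2534 ≈ -1.25.

-1.25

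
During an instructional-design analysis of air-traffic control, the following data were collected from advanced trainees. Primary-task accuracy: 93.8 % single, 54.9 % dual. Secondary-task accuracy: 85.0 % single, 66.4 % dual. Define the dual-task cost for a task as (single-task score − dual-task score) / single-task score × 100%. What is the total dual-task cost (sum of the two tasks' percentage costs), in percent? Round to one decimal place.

63.4

Primary cost = (93.8 − 54.9) / 93.8 × 100% = 41.4712%.
Secondary cost = (85.0 − 66.4) / 85.0 × 100% = 21.8824%.
Total = 41.4712% + 21.8824% = 63.3536% ≈ 63.4%.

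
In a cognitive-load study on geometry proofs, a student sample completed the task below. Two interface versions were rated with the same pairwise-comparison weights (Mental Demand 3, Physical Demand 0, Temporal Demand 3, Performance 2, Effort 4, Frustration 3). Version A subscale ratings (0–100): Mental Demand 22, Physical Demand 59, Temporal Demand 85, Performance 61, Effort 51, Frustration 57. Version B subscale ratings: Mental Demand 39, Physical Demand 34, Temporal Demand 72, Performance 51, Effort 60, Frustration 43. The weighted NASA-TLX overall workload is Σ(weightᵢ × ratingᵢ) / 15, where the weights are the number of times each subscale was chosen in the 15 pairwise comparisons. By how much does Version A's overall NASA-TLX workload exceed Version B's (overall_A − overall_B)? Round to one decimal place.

0.9

Version A weighted sum = 3·22 + 0·59 + 3·85 + 2·61 + 4·51 + 3·57 = 66 + 0 + 255 + 122 + 204 + 171 = 818; overall_A = 818/15 = 54.5333.
Version B weighted sum = 3·39 + 0·34 + 3·72 + 2·51 + 4·60 + 3·43 = 117 + 0 + 216 + 102 + 240 + 129 = 804; overall_B = 804/15 = 53.6000.
Difference = 54.5333 − 53.6000 = 0.9333 ≈ 0.9.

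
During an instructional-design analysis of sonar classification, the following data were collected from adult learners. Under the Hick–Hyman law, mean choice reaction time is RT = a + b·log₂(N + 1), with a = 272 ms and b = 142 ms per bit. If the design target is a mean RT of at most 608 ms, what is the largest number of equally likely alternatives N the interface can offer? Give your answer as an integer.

4

Set 272 + 142·log₂(N + 1) ≤ 608.
log₂(N + 1) ≤ (608 − 272) / 142 = 2.3662.
N + 1 ≤ 2^2.3662 = 5.1558.
N ≤ 4.1558, so the largest integer N is 4.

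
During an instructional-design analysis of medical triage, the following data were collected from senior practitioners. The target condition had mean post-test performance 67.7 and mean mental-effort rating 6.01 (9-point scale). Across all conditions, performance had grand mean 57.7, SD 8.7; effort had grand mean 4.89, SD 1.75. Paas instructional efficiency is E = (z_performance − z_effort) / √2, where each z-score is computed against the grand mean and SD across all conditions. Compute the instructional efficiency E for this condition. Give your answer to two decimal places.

z_performance = (67.7 − 57.7) / 8.7 = 10.0000 / 8.7 = 1.1494.
z_effort = (6.01 − 4.89) / 1.75 = 1.1200 / 1.75 = 0.6400.
z_P − z_E = 1.1494 − 0.6400 = 0.5094.
E = 0.5094 / √2 = 0.5094 / 1.41421 = 0.3602 ≈ 0.36.

0.36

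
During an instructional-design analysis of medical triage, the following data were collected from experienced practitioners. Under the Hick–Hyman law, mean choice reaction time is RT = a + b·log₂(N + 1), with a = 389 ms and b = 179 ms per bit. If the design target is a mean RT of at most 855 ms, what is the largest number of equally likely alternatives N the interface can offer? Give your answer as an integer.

5

Set 389 + 179·log₂(N + 1) ≤ 855.
log₂(N + 1) ≤ (855 − 389) / 179 = 2.6034.
N + 1 ≤ 2^2.6034 = 6.0772.
N ≤ 5.0772, so the largest integer N is 5.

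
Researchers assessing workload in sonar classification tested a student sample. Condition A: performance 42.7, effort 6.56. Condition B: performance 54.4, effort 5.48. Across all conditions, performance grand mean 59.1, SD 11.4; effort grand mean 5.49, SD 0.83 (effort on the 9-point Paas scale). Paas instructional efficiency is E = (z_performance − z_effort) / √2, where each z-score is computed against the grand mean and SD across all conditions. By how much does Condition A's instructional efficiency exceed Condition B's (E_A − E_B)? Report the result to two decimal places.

-1.65

Condition A: z_P = (42.7 − 59.1)/11.4 = -1.4386; z_E = (6.56 − 5.49)/0.83 = 1.2892; E_A = (-1.4386 − 1.2892)/√2 = -1.9288.
Condition B: z_P = (54.4 − 59.1)/11.4 = -0.4123; z_E = (5.48 − 5.49)/0.83 = -0.0120; E_B = (-0.4123 − (-0.0120))/√2 = -0.2831.
E_A − E_B = -1.9288 − (-0.2831) = -1.6457 ≈ -1.65.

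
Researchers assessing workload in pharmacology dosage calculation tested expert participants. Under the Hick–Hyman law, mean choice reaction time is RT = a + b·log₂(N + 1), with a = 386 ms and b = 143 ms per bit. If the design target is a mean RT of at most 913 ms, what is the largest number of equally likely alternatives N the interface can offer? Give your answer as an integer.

11

Set 386 + 143·log₂(N + 1) ≤ 913.
log₂(N + 1) ≤ (913 − 386) / 143 = 3.6853.
N + 1 ≤ 2^3.6853 = 12.8643.
N ≤ 11.8643, so the largest integer N is 11.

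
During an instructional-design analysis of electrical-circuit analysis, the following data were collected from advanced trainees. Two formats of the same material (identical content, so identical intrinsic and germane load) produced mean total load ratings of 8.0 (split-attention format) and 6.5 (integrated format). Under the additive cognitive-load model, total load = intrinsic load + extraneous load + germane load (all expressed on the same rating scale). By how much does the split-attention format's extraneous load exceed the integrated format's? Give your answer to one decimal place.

1.5

Intrinsic and germane load are equal across formats, so the difference in total load equals the difference in extraneous load.
Extraneous-load difference = 8.0 − 6.5 = 1.5.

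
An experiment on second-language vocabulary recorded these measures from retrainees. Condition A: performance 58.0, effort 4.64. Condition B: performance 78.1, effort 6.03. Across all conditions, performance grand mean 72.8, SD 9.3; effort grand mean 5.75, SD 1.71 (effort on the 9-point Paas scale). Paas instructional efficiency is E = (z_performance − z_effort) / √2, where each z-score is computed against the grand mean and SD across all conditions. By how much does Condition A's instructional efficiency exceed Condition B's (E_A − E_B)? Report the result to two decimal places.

Condition A: z_P = (58.0 − 72.8)/9.3 = -1.5914; z_E = (4.64 − 5.75)/1.71 = -0.6491; E_A = (-1.5914 − (-0.6491))/√2 = -0.6663.
Condition B: z_P = (78.1 − 72.8)/9.3 = 0.5699; z_E = (6.03 − 5.75)/1.71 = 0.1637; E_B = (0.5699 − 0.1637)/√2 = 0.2872.
E_A − E_B = -0.6663 − 0.2872 = -0.9535 ≈ -0.95.

-0.95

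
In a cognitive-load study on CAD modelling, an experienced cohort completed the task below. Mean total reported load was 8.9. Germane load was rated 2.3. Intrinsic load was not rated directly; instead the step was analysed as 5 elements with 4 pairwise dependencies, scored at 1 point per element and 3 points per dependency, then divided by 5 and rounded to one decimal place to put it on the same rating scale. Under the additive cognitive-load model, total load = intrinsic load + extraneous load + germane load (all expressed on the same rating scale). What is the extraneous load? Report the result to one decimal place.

Intrinsic (element-interactivity): (5 × 1 + 4 × 3) / 5 = 17 / 5 = 3.4000 → 3.4.
extraneous load = total − intrinsic − germane
             = 8.9 − 3.4 − 2.3 = 3.2.

3.2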